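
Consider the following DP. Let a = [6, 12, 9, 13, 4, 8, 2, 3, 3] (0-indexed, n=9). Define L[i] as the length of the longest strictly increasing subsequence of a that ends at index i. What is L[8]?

   i    0    1    2    3    4    5    6    7    8
a[i]    6   12    9   13    4    8    2    3    3
L[i]    1    2    2    3    1    2    1    2    2

2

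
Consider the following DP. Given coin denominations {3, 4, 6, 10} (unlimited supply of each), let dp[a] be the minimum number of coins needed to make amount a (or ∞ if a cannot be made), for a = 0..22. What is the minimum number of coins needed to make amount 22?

3

 a  0  1  2  3  4  5  6  7  8  9 10 11 12 13 14 15 16 17 18 19 20 21 22
dp  0  -  -  1  1  -  1  2  2  2  1  3  2  2  2  3  2  3  3  3  2  4  3
(- denotes ∞ / unreachable)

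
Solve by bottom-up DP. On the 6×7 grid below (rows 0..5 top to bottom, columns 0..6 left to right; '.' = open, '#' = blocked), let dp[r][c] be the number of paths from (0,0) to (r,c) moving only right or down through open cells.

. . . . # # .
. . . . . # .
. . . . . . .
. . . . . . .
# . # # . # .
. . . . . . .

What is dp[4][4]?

34

r\c   0   1   2   3   4   5   6
  0   1   1   1   1   0   0   0
  1   1   2   3   4   4   0   0
  2   1   3   6  10  14  14  14
  3   1   4  10  20  34  48  62
  4   0   4   0   0  34   0  62
  5   0   4   4   4  38  38 100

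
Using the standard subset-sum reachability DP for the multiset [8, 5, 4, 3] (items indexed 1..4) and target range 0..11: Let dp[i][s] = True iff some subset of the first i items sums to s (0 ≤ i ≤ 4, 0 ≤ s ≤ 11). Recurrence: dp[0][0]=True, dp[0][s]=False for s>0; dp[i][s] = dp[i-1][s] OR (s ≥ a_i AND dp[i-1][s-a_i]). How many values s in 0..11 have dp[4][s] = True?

8

i\s   0   1   2   3   4   5   6   7   8   9  10  11
  0   T   F   F   F   F   F   F   F   F   F   F   F
  1   T   F   F   F   F   F   F   F   T   F   F   F
  2   T   F   F   F   F   T   F   F   T   F   F   F
  3   T   F   F   F   T   T   F   F   T   T   F   F
  4   T   F   F   T   T   T   F   T   T   T   F   T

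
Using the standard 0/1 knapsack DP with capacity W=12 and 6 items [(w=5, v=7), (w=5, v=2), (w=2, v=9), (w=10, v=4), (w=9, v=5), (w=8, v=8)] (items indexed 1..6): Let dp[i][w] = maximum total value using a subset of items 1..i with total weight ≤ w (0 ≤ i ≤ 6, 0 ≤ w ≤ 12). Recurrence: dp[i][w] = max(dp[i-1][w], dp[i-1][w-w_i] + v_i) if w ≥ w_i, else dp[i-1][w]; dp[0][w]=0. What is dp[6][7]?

i\w   0   1   2   3   4   5   6   7   8   9  10  11  12
  0   0   0   0   0   0   0   0   0   0   0   0   0   0
  1   0   0   0   0   0   7   7   7   7   7   7   7   7
  2   0   0   0   0   0   7   7   7   7   7   9   9   9
  3   0   0   9   9   9   9   9  16  16  16  16  16  18
  4   0   0   9   9   9   9   9  16  16  16  16  16  18
  5   0   0   9   9   9   9   9  16  16  16  16  16  18
  6   0   0   9   9   9   9   9  16  16  16  17  17  18

16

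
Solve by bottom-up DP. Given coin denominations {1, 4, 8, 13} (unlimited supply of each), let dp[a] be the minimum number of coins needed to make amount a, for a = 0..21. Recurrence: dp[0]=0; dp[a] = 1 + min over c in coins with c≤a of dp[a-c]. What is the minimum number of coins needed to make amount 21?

 a  0  1  2  3  4  5  6  7  8  9 10 11 12 13 14 15 16 17 18 19 20 21
dp  0  1  2  3  1  2  3  4  1  2  3  4  2  1  2  3  2  2  3  4  3  2

2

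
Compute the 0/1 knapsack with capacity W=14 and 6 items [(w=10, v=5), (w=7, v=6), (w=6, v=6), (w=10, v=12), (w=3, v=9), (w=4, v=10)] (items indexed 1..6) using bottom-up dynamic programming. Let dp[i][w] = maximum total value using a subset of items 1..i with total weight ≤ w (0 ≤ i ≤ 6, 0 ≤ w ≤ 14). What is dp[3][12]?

6

i\w   0   1   2   3   4   5   6   7   8   9  10  11  12  13  14
  0   0   0   0   0   0   0   0   0   0   0   0   0   0   0   0
  1   0   0   0   0   0   0   0   0   0   0   5   5   5   5   5
  2   0   0   0   0   0   0   0   6   6   6   6   6   6   6   6
  3   0   0   0   0   0   0   6   6   6   6   6   6   6  12  12
  4   0   0   0   0   0   0   6   6   6   6  12  12  12  12  12
  5   0   0   0   9   9   9   9   9   9  15  15  15  15  21  21
  6   0   0   0   9  10  10  10  19  19  19  19  19  19  25  25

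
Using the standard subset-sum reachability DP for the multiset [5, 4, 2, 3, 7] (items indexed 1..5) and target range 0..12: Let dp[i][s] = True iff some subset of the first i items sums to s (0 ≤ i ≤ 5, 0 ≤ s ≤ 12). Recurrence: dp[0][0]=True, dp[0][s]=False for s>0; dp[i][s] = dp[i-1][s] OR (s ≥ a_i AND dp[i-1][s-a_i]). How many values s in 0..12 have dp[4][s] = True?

i\s   0   1   2   3   4   5   6   7   8   9  10  11  12
  0   T   F   F   F   F   F   F   F   F   F   F   F   F
  1   T   F   F   F   F   T   F   F   F   F   F   F   F
  2   T   F   F   F   T   T   F   F   F   T   F   F   F
  3   T   F   T   F   T   T   T   T   F   T   F   T   F
  4   T   F   T   T   T   T   T   T   T   T   T   T   T
  5   T   F   T   T   T   T   T   T   T   T   T   T   T

12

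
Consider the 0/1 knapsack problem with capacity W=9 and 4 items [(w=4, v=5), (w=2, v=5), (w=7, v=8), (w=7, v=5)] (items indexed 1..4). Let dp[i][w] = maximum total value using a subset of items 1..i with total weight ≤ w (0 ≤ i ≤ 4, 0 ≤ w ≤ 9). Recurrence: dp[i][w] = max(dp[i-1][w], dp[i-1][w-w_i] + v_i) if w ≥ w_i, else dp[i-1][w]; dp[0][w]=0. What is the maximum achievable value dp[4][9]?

13

i\w   0   1   2   3   4   5   6   7   8   9
  0   0   0   0   0   0   0   0   0   0   0
  1   0   0   0   0   5   5   5   5   5   5
  2   0   0   5   5   5   5  10  10  10  10
  3   0   0   5   5   5   5  10  10  10  13
  4   0   0   5   5   5   5  10  10  10  13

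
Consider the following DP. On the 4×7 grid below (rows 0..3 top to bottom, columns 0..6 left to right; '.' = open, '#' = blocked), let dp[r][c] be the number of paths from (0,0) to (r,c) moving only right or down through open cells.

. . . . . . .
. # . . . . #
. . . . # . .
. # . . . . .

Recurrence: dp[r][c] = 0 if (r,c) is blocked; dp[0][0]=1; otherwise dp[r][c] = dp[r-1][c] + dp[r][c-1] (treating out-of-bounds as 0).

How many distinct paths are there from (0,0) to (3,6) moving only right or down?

r\c   0   1   2   3   4   5   6
  0   1   1   1   1   1   1   1
  1   1   0   1   2   3   4   0
  2   1   1   2   4   0   4   4
  3   1   0   2   6   6  10  14

14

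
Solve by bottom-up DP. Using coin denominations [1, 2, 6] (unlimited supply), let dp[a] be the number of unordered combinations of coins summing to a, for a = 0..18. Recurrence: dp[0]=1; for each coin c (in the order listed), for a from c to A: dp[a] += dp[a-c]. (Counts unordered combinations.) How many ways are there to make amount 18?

after  coin     0     1     2     3     4     5     6     7     8     9    10    11    12    13    14    15    16    17    18
          1     1     1     1     1     1     1     1     1     1     1     1     1     1     1     1     1     1     1     1
          2     1     1     2     2     3     3     4     4     5     5     6     6     7     7     8     8     9     9    10
          6     1     1     2     2     3     3     5     5     7     7     9     9    12    12    15    15    18    18    22

22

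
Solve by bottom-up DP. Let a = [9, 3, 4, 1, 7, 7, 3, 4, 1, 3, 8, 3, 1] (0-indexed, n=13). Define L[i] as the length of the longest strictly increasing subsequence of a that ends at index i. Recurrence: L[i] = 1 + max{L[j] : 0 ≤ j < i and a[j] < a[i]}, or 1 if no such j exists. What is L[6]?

   i    0    1    2    3    4    5    6    7    8    9   10   11   12
a[i]    9    3    4    1    7    7    3    4    1    3    8    3    1
L[i]    1    1    2    1    3    3    2    3    1    2    4    2    1

2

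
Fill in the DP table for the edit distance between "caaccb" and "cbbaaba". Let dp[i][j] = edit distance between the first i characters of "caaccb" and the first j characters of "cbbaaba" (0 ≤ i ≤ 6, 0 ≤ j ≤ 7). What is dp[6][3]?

4

   ''  c  b  b  a  a  b  a
''  0  1  2  3  4  5  6  7
 c  1  0  1  2  3  4  5  6
 a  2  1  1  2  2  3  4  5
 a  3  2  2  2  2  2  3  4
 c  4  3  3  3  3  3  3  4
 c  5  4  4  4  4  4  4  4
 b  6  5  4  4  5  5  4  5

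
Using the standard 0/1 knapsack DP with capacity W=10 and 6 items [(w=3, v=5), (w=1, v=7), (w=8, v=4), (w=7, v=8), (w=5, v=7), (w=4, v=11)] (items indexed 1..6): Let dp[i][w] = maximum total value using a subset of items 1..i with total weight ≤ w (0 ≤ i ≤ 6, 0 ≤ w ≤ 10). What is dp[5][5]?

12

i\w   0   1   2   3   4   5   6   7   8   9  10
  0   0   0   0   0   0   0   0   0   0   0   0
  1   0   0   0   5   5   5   5   5   5   5   5
  2   0   7   7   7  12  12  12  12  12  12  12
  3   0   7   7   7  12  12  12  12  12  12  12
  4   0   7   7   7  12  12  12  12  15  15  15
  5   0   7   7   7  12  12  14  14  15  19  19
  6   0   7   7   7  12  18  18  18  23  23  25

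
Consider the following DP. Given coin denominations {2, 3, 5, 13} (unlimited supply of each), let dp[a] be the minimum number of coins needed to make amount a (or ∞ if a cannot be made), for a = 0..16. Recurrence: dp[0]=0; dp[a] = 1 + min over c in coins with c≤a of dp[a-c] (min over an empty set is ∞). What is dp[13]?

 a  0  1  2  3  4  5  6  7  8  9 10 11 12 13 14 15 16
dp  0  -  1  1  2  1  2  2  2  3  2  3  3  1  4  2  2
(- denotes ∞ / unreachable)

1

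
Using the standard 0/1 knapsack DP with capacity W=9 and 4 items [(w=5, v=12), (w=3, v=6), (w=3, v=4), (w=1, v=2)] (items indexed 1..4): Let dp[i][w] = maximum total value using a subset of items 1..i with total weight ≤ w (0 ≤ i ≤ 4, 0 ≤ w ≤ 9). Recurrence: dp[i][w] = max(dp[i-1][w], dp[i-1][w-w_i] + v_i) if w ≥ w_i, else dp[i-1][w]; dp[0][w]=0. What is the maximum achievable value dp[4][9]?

i\w   0   1   2   3   4   5   6   7   8   9
  0   0   0   0   0   0   0   0   0   0   0
  1   0   0   0   0   0  12  12  12  12  12
  2   0   0   0   6   6  12  12  12  18  18
  3   0   0   0   6   6  12  12  12  18  18
  4   0   2   2   6   8  12  14  14  18  20

20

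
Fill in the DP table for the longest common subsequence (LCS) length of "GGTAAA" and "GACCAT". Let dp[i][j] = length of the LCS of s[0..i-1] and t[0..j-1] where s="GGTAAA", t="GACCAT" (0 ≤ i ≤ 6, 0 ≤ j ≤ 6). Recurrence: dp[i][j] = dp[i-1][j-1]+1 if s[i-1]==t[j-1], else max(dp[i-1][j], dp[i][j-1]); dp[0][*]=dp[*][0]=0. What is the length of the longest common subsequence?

   ''  G  A  C  C  A  T
''  0  0  0  0  0  0  0
 G  0  1  1  1  1  1  1
 G  0  1  1  1  1  1  1
 T  0  1  1  1  1  1  2
 A  0  1  2  2  2  2  2
 A  0  1  2  2  2  3  3
 A  0  1  2  2  2  3  3

3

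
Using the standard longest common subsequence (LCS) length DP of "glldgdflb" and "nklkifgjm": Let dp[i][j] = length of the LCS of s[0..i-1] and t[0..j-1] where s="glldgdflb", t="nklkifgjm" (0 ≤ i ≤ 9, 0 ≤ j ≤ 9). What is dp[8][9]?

2

   ''  n  k  l  k  i  f  g  j  m
''  0  0  0  0  0  0  0  0  0  0
 g  0  0  0  0  0  0  0  1  1  1
 l  0  0  0  1  1  1  1  1  1  1
 l  0  0  0  1  1  1  1  1  1  1
 d  0  0  0  1  1  1  1  1  1  1
 g  0  0  0  1  1  1  1  2  2  2
 d  0  0  0  1  1  1  1  2  2  2
 f  0  0  0  1  1  1  2  2  2  2
 l  0  0  0  1  1  1  2  2  2  2
 b  0  0  0  1  1  1  2  2  2  2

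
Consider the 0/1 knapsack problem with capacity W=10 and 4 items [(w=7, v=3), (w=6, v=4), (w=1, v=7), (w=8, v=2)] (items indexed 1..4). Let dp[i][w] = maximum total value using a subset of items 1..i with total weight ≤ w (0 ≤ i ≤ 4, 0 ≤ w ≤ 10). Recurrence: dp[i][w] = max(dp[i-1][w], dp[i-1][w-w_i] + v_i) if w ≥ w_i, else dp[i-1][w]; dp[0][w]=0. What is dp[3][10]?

11

i\w   0   1   2   3   4   5   6   7   8   9  10
  0   0   0   0   0   0   0   0   0   0   0   0
  1   0   0   0   0   0   0   0   3   3   3   3
  2   0   0   0   0   0   0   4   4   4   4   4
  3   0   7   7   7   7   7   7  11  11  11  11
  4   0   7   7   7   7   7   7  11  11  11  11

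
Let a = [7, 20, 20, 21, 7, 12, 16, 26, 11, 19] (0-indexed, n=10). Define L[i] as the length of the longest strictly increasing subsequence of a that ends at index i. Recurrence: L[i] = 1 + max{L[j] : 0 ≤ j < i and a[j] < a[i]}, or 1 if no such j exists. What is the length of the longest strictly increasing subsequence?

4

   i    0    1    2    3    4    5    6    7    8    9
a[i]    7   20   20   21    7   12   16   26   11   19
L[i]    1    2    2    3    1    2    3    4    2    4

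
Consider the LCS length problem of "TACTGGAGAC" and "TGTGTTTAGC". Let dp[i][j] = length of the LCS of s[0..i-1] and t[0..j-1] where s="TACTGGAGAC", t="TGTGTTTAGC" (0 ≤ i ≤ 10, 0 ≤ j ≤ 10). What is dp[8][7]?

3

   ''  T  G  T  G  T  T  T  A  G  C
''  0  0  0  0  0  0  0  0  0  0  0
 T  0  1  1  1  1  1  1  1  1  1  1
 A  0  1  1  1  1  1  1  1  2  2  2
 C  0  1  1  1  1  1  1  1  2  2  3
 T  0  1  1  2  2  2  2  2  2  2  3
 G  0  1  2  2  3  3  3  3  3  3  3
 G  0  1  2  2  3  3  3  3  3  4  4
 A  0  1  2  2  3  3  3  3  4  4  4
 G  0  1  2  2  3  3  3  3  4  5  5
 A  0  1  2  2  3  3  3  3  4  5  5
 C  0  1  2  2  3  3  3  3  4  5  6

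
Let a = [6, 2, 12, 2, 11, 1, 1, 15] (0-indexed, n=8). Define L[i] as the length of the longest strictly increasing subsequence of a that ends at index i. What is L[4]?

2

   i    0    1    2    3    4    5    6    7
a[i]    6    2   12    2   11    1    1   15
L[i]    1    1    2    1    2    1    1    3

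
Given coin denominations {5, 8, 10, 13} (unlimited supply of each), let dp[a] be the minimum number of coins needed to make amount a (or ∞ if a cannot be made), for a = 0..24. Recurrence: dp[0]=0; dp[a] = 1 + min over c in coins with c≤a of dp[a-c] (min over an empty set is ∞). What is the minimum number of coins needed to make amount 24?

3

 a  0  1  2  3  4  5  6  7  8  9 10 11 12 13 14 15 16 17 18 19 20 21 22 23 24
dp  0  -  -  -  -  1  -  -  1  -  1  -  -  1  -  2  2  -  2  -  2  2  -  2  3
(- denotes ∞ / unreachable)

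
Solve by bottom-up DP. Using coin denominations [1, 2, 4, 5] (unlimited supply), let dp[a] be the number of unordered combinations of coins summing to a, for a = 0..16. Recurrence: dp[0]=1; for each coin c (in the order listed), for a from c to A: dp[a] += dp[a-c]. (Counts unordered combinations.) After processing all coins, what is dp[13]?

after  coin     0     1     2     3     4     5     6     7     8     9    10    11    12    13    14    15    16
          1     1     1     1     1     1     1     1     1     1     1     1     1     1     1     1     1     1
          2     1     1     2     2     3     3     4     4     5     5     6     6     7     7     8     8     9
          4     1     1     2     2     4     4     6     6     9     9    12    12    16    16    20    20    25
          5     1     1     2     2     4     5     7     8    11    13    17    19    24    27    33    37    44

27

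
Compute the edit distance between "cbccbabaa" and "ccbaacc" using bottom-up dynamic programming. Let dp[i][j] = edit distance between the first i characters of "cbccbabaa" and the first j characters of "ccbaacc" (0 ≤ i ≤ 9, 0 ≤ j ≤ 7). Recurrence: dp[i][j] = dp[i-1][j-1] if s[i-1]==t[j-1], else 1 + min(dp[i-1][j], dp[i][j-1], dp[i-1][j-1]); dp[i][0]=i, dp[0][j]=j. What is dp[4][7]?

   ''  c  c  b  a  a  c  c
''  0  1  2  3  4  5  6  7
 c  1  0  1  2  3  4  5  6
 b  2  1  1  1  2  3  4  5
 c  3  2  1  2  2  3  3  4
 c  4  3  2  2  3  3  3  3
 b  5  4  3  2  3  4  4  4
 a  6  5  4  3  2  3  4  5
 b  7  6  5  4  3  3  4  5
 a  8  7  6  5  4  3  4  5
 a  9  8  7  6  5  4  4  5

3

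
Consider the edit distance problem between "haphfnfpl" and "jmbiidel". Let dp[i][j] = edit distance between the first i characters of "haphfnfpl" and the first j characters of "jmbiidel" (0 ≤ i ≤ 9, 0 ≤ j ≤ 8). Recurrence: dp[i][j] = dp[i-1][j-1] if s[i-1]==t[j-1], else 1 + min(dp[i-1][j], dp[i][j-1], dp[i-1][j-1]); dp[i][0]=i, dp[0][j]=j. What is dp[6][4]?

   ''  j  m  b  i  i  d  e  l
''  0  1  2  3  4  5  6  7  8
 h  1  1  2  3  4  5  6  7  8
 a  2  2  2  3  4  5  6  7  8
 p  3  3  3  3  4  5  6  7  8
 h  4  4  4  4  4  5  6  7  8
 f  5  5  5  5  5  5  6  7  8
 n  6  6  6  6  6  6  6  7  8
 f  7  7  7  7  7  7  7  7  8
 p  8  8  8  8  8  8  8  8  8
 l  9  9  9  9  9  9  9  9  8

6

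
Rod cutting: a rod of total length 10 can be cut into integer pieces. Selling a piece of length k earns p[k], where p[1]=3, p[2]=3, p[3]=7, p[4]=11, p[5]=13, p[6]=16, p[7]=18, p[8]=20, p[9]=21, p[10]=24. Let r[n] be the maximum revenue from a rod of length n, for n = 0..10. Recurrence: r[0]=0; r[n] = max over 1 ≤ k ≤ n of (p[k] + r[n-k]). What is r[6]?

   n    0    1    2    3    4    5    6    7    8    9   10
r[n]    0    3    6    9   12   15   18   21   24   27   30

18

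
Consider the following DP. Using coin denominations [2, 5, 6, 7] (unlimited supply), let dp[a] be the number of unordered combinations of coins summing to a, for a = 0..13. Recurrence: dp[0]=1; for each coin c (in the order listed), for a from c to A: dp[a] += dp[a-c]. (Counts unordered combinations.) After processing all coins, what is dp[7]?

2

after  coin     0     1     2     3     4     5     6     7     8     9    10    11    12    13
          2     1     0     1     0     1     0     1     0     1     0     1     0     1     0
          5     1     0     1     0     1     1     1     1     1     1     2     1     2     1
          6     1     0     1     0     1     1     2     1     2     1     3     2     4     2
          7     1     0     1     0     1     1     2     2     2     2     3     3     5     4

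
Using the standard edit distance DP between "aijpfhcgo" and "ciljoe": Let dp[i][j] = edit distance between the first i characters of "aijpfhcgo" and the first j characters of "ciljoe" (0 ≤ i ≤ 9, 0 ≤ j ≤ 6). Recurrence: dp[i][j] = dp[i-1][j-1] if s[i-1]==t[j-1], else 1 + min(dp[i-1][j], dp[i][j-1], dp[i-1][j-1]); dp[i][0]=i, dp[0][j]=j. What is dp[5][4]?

   ''  c  i  l  j  o  e
''  0  1  2  3  4  5  6
 a  1  1  2  3  4  5  6
 i  2  2  1  2  3  4  5
 j  3  3  2  2  2  3  4
 p  4  4  3  3  3  3  4
 f  5  5  4  4  4  4  4
 h  6  6  5  5  5  5  5
 c  7  6  6  6  6  6  6
 g  8  7  7  7  7  7  7
 o  9  8  8  8  8  7  8

4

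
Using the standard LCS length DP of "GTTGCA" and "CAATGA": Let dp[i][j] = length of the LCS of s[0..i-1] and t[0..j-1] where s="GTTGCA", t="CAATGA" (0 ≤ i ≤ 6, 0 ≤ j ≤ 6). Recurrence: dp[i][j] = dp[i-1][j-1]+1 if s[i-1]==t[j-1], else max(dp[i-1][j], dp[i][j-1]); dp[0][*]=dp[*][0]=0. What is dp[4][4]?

1

   ''  C  A  A  T  G  A
''  0  0  0  0  0  0  0
 G  0  0  0  0  0  1  1
 T  0  0  0  0  1  1  1
 T  0  0  0  0  1  1  1
 G  0  0  0  0  1  2  2
 C  0  1  1  1  1  2  2
 A  0  1  2  2  2  2  3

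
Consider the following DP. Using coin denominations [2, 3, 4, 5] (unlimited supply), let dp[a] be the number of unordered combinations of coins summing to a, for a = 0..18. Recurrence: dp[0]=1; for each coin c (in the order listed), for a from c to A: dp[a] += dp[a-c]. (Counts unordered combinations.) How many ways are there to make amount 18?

22

after  coin     0     1     2     3     4     5     6     7     8     9    10    11    12    13    14    15    16    17    18
          2     1     0     1     0     1     0     1     0     1     0     1     0     1     0     1     0     1     0     1
          3     1     0     1     1     1     1     2     1     2     2     2     2     3     2     3     3     3     3     4
          4     1     0     1     1     2     1     3     2     4     3     5     4     7     5     8     7    10     8    12
          5     1     0     1     1     2     2     3     3     5     5     7     7    10    10    13    14    17    18    22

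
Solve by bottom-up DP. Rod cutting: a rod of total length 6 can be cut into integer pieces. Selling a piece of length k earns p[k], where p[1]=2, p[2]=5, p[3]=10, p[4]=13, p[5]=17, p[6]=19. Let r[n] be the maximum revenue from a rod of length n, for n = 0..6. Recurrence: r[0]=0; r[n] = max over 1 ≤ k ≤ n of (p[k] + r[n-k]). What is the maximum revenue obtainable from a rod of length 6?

   n    0    1    2    3    4    5    6
r[n]    0    2    5   10   13   17   20

20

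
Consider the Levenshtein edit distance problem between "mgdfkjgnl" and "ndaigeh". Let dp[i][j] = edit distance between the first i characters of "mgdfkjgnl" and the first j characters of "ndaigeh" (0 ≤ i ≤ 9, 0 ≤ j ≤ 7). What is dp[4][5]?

   ''  n  d  a  i  g  e  h
''  0  1  2  3  4  5  6  7
 m  1  1  2  3  4  5  6  7
 g  2  2  2  3  4  4  5  6
 d  3  3  2  3  4  5  5  6
 f  4  4  3  3  4  5  6  6
 k  5  5  4  4  4  5  6  7
 j  6  6  5  5  5  5  6  7
 g  7  7  6  6  6  5  6  7
 n  8  7  7  7  7  6  6  7
 l  9  8  8  8  8  7  7  7

5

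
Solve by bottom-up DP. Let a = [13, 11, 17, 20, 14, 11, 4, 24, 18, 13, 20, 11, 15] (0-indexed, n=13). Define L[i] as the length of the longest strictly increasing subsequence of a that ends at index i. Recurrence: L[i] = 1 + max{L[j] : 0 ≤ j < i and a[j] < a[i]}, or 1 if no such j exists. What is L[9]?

   i    0    1    2    3    4    5    6    7    8    9   10   11   12
a[i]   13   11   17   20   14   11    4   24   18   13   20   11   15
L[i]    1    1    2    3    2    1    1    4    3    2    4    2    3

2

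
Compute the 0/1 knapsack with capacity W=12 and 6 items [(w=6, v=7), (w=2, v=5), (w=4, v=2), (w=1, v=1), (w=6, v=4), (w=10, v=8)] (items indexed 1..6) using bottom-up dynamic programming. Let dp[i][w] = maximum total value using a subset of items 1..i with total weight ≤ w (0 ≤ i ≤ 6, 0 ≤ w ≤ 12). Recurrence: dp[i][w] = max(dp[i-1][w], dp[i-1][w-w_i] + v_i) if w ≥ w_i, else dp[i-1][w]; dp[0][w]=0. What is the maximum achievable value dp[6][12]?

i\w   0   1   2   3   4   5   6   7   8   9  10  11  12
  0   0   0   0   0   0   0   0   0   0   0   0   0   0
  1   0   0   0   0   0   0   7   7   7   7   7   7   7
  2   0   0   5   5   5   5   7   7  12  12  12  12  12
  3   0   0   5   5   5   5   7   7  12  12  12  12  14
  4   0   1   5   6   6   6   7   8  12  13  13  13  14
  5   0   1   5   6   6   6   7   8  12  13  13  13  14
  6   0   1   5   6   6   6   7   8  12  13  13  13  14

14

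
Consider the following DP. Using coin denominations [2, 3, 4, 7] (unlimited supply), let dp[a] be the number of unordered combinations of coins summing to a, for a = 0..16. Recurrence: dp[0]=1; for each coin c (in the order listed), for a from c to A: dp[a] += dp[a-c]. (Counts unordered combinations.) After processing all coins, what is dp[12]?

8

after  coin     0     1     2     3     4     5     6     7     8     9    10    11    12    13    14    15    16
          2     1     0     1     0     1     0     1     0     1     0     1     0     1     0     1     0     1
          3     1     0     1     1     1     1     2     1     2     2     2     2     3     2     3     3     3
          4     1     0     1     1     2     1     3     2     4     3     5     4     7     5     8     7    10
          7     1     0     1     1     2     1     3     3     4     4     6     6     8     8    11    11    14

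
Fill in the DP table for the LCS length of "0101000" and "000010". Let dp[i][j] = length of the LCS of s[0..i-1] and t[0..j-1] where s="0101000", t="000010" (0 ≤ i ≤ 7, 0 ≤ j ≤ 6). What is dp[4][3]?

2

   ''  0  0  0  0  1  0
''  0  0  0  0  0  0  0
 0  0  1  1  1  1  1  1
 1  0  1  1  1  1  2  2
 0  0  1  2  2  2  2  3
 1  0  1  2  2  2  3  3
 0  0  1  2  3  3  3  4
 0  0  1  2  3  4  4  4
 0  0  1  2  3  4  4  5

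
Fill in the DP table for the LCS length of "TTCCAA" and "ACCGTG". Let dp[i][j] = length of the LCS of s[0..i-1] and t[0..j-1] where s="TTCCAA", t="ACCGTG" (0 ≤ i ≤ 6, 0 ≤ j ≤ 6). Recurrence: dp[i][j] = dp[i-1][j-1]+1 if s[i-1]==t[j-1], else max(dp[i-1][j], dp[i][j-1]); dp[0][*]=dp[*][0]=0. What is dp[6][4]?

   ''  A  C  C  G  T  G
''  0  0  0  0  0  0  0
 T  0  0  0  0  0  1  1
 T  0  0  0  0  0  1  1
 C  0  0  1  1  1  1  1
 C  0  0  1  2  2  2  2
 A  0  1  1  2  2  2  2
 A  0  1  1  2  2  2  2

2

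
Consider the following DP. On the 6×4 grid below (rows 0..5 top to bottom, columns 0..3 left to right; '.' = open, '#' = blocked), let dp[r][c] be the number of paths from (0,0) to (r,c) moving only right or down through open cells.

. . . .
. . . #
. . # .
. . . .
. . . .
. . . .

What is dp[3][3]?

4

r\c   0   1   2   3
  0   1   1   1   1
  1   1   2   3   0
  2   1   3   0   0
  3   1   4   4   4
  4   1   5   9  13
  5   1   6  15  28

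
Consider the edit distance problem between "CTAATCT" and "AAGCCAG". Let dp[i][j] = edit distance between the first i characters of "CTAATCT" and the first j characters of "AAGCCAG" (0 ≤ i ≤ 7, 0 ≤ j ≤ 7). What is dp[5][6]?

   ''  A  A  G  C  C  A  G
''  0  1  2  3  4  5  6  7
 C  1  1  2  3  3  4  5  6
 T  2  2  2  3  4  4  5  6
 A  3  2  2  3  4  5  4  5
 A  4  3  2  3  4  5  5  5
 T  5  4  3  3  4  5  6  6
 C  6  5  4  4  3  4  5  6
 T  7  6  5  5  4  4  5  6

6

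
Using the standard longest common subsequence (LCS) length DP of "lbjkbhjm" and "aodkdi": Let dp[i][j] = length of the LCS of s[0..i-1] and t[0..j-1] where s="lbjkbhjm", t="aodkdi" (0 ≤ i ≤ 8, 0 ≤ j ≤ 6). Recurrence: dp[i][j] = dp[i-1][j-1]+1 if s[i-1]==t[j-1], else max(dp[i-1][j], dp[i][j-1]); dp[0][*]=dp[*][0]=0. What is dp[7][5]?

   ''  a  o  d  k  d  i
''  0  0  0  0  0  0  0
 l  0  0  0  0  0  0  0
 b  0  0  0  0  0  0  0
 j  0  0  0  0  0  0  0
 k  0  0  0  0  1  1  1
 b  0  0  0  0  1  1  1
 h  0  0  0  0  1  1  1
 j  0  0  0  0  1  1  1
 m  0  0  0  0  1  1  1

1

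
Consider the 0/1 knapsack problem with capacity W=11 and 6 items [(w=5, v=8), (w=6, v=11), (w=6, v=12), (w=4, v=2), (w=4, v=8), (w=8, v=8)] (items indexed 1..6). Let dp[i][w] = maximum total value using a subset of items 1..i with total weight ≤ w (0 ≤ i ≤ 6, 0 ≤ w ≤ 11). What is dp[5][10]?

i\w   0   1   2   3   4   5   6   7   8   9  10  11
  0   0   0   0   0   0   0   0   0   0   0   0   0
  1   0   0   0   0   0   8   8   8   8   8   8   8
  2   0   0   0   0   0   8  11  11  11  11  11  19
  3   0   0   0   0   0   8  12  12  12  12  12  20
  4   0   0   0   0   2   8  12  12  12  12  14  20
  5   0   0   0   0   8   8  12  12  12  16  20  20
  6   0   0   0   0   8   8  12  12  12  16  20  20

20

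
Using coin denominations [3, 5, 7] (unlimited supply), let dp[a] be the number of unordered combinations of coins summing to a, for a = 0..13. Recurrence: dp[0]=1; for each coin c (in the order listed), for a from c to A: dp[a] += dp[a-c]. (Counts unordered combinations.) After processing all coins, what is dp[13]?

2

after  coin     0     1     2     3     4     5     6     7     8     9    10    11    12    13
          3     1     0     0     1     0     0     1     0     0     1     0     0     1     0
          5     1     0     0     1     0     1     1     0     1     1     1     1     1     1
          7     1     0     0     1     0     1     1     1     1     1     2     1     2     2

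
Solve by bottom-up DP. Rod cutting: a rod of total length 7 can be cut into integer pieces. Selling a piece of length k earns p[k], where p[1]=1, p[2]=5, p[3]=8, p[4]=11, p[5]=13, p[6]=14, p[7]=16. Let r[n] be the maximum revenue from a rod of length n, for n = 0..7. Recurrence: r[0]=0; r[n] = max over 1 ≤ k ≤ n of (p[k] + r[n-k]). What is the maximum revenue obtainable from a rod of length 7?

19

   n    0    1    2    3    4    5    6    7
r[n]    0    1    5    8   11   13   16   19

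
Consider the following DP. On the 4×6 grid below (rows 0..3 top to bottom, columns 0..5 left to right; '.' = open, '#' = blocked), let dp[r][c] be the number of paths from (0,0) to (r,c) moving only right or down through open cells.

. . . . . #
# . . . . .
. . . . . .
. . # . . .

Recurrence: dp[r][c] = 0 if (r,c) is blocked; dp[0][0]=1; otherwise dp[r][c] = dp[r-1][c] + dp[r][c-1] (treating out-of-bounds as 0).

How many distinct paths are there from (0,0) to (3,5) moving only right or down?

30

r\c   0   1   2   3   4   5
  0   1   1   1   1   1   0
  1   0   1   2   3   4   4
  2   0   1   3   6  10  14
  3   0   1   0   6  16  30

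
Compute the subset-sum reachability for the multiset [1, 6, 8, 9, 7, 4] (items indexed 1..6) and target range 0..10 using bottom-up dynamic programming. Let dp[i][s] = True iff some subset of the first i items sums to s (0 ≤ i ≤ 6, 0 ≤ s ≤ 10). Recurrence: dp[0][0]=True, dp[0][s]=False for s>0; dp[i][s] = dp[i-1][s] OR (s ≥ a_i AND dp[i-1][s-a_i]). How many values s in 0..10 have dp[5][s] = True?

i\s   0   1   2   3   4   5   6   7   8   9  10
  0   T   F   F   F   F   F   F   F   F   F   F
  1   T   T   F   F   F   F   F   F   F   F   F
  2   T   T   F   F   F   F   T   T   F   F   F
  3   T   T   F   F   F   F   T   T   T   T   F
  4   T   T   F   F   F   F   T   T   T   T   T
  5   T   T   F   F   F   F   T   T   T   T   T
  6   T   T   F   F   T   T   T   T   T   T   T

7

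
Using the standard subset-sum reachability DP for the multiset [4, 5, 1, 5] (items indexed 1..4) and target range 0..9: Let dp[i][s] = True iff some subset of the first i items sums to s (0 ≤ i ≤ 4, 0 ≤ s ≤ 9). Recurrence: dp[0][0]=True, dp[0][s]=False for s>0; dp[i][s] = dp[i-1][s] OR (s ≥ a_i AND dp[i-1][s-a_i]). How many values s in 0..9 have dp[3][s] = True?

i\s   0   1   2   3   4   5   6   7   8   9
  0   T   F   F   F   F   F   F   F   F   F
  1   T   F   F   F   T   F   F   F   F   F
  2   T   F   F   F   T   T   F   F   F   T
  3   T   T   F   F   T   T   T   F   F   T
  4   T   T   F   F   T   T   T   F   F   T

6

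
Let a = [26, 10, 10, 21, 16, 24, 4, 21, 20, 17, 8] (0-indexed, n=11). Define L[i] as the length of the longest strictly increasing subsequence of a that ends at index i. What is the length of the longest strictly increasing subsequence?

3

   i    0    1    2    3    4    5    6    7    8    9   10
a[i]   26   10   10   21   16   24    4   21   20   17    8
L[i]    1    1    1    2    2    3    1    3    3    3    2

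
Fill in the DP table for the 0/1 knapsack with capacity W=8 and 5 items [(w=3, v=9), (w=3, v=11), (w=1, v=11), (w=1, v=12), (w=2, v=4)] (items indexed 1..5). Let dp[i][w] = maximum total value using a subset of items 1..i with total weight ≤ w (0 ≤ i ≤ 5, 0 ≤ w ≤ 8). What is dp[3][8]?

i\w   0   1   2   3   4   5   6   7   8
  0   0   0   0   0   0   0   0   0   0
  1   0   0   0   9   9   9   9   9   9
  2   0   0   0  11  11  11  20  20  20
  3   0  11  11  11  22  22  22  31  31
  4   0  12  23  23  23  34  34  34  43
  5   0  12  23  23  27  34  34  38  43

31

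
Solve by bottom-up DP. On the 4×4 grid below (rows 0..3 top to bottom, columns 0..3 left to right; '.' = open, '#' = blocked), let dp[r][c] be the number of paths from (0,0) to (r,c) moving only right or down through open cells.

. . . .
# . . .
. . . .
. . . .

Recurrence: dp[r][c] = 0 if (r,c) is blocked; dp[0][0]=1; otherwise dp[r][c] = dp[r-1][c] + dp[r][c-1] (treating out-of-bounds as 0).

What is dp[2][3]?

r\c   0   1   2   3
  0   1   1   1   1
  1   0   1   2   3
  2   0   1   3   6
  3   0   1   4  10

6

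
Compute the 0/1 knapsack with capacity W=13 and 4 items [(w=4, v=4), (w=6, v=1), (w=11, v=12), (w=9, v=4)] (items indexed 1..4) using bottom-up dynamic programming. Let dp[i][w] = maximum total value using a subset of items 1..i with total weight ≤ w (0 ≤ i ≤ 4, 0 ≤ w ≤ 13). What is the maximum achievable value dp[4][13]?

i\w   0   1   2   3   4   5   6   7   8   9  10  11  12  13
  0   0   0   0   0   0   0   0   0   0   0   0   0   0   0
  1   0   0   0   0   4   4   4   4   4   4   4   4   4   4
  2   0   0   0   0   4   4   4   4   4   4   5   5   5   5
  3   0   0   0   0   4   4   4   4   4   4   5  12  12  12
  4   0   0   0   0   4   4   4   4   4   4   5  12  12  12

12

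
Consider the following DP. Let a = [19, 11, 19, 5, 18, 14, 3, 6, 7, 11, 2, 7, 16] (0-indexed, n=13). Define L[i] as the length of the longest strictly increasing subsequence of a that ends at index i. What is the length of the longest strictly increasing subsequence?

5

   i    0    1    2    3    4    5    6    7    8    9   10   11   12
a[i]   19   11   19    5   18   14    3    6    7   11    2    7   16
L[i]    1    1    2    1    2    2    1    2    3    4    1    3    5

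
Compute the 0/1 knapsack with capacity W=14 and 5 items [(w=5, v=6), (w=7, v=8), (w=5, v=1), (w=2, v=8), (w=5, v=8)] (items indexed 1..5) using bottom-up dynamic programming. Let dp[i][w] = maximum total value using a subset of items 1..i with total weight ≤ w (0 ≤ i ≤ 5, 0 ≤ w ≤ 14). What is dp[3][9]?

i\w   0   1   2   3   4   5   6   7   8   9  10  11  12  13  14
  0   0   0   0   0   0   0   0   0   0   0   0   0   0   0   0
  1   0   0   0   0   0   6   6   6   6   6   6   6   6   6   6
  2   0   0   0   0   0   6   6   8   8   8   8   8  14  14  14
  3   0   0   0   0   0   6   6   8   8   8   8   8  14  14  14
  4   0   0   8   8   8   8   8  14  14  16  16  16  16  16  22
  5   0   0   8   8   8   8   8  16  16  16  16  16  22  22  24

8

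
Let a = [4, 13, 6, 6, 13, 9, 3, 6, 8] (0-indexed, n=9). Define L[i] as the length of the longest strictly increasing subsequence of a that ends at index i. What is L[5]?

3

   i    0    1    2    3    4    5    6    7    8
a[i]    4   13    6    6   13    9    3    6    8
L[i]    1    2    2    2    3    3    1    2    3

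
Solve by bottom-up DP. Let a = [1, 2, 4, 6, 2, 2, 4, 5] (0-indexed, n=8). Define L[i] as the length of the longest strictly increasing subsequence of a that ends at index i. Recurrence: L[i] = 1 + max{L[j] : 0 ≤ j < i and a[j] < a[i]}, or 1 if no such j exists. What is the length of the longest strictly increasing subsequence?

   i    0    1    2    3    4    5    6    7
a[i]    1    2    4    6    2    2    4    5
L[i]    1    2    3    4    2    2    3    4

4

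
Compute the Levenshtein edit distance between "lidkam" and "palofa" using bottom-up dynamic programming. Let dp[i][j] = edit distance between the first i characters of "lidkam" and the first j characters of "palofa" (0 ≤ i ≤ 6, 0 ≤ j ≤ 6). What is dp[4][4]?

   ''  p  a  l  o  f  a
''  0  1  2  3  4  5  6
 l  1  1  2  2  3  4  5
 i  2  2  2  3  3  4  5
 d  3  3  3  3  4  4  5
 k  4  4  4  4  4  5  5
 a  5  5  4  5  5  5  5
 m  6  6  5  5  6  6  6

4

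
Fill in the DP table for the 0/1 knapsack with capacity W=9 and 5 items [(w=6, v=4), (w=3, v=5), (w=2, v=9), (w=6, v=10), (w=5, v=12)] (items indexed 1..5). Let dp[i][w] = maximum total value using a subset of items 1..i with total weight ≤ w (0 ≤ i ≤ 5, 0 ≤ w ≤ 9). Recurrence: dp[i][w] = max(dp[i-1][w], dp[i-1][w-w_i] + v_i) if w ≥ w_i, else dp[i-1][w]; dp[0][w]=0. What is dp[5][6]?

14

i\w   0   1   2   3   4   5   6   7   8   9
  0   0   0   0   0   0   0   0   0   0   0
  1   0   0   0   0   0   0   4   4   4   4
  2   0   0   0   5   5   5   5   5   5   9
  3   0   0   9   9   9  14  14  14  14  14
  4   0   0   9   9   9  14  14  14  19  19
  5   0   0   9   9   9  14  14  21  21  21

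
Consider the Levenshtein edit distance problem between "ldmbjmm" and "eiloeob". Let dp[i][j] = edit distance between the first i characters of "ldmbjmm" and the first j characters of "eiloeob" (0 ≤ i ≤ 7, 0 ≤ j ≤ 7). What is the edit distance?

7

   ''  e  i  l  o  e  o  b
''  0  1  2  3  4  5  6  7
 l  1  1  2  2  3  4  5  6
 d  2  2  2  3  3  4  5  6
 m  3  3  3  3  4  4  5  6
 b  4  4  4  4  4  5  5  5
 j  5  5  5  5  5  5  6  6
 m  6  6  6  6  6  6  6  7
 m  7  7  7  7  7  7  7  7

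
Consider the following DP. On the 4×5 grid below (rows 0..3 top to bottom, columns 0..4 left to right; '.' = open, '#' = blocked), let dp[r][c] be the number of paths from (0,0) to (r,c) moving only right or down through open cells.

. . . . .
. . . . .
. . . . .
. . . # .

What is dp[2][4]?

r\c   0   1   2   3   4
  0   1   1   1   1   1
  1   1   2   3   4   5
  2   1   3   6  10  15
  3   1   4  10   0  15

15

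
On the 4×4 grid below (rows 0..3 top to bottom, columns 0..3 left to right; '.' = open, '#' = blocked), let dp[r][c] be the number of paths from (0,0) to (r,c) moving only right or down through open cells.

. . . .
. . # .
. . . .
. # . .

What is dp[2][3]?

r\c   0   1   2   3
  0   1   1   1   1
  1   1   2   0   1
  2   1   3   3   4
  3   1   0   3   7

4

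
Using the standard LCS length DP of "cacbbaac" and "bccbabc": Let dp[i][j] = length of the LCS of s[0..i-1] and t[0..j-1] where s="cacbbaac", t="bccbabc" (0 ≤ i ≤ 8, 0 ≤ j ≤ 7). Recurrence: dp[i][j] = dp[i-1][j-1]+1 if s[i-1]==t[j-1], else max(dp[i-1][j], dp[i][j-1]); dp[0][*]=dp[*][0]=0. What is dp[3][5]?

   ''  b  c  c  b  a  b  c
''  0  0  0  0  0  0  0  0
 c  0  0  1  1  1  1  1  1
 a  0  0  1  1  1  2  2  2
 c  0  0  1  2  2  2  2  3
 b  0  1  1  2  3  3  3  3
 b  0  1  1  2  3  3  4  4
 a  0  1  1  2  3  4  4  4
 a  0  1  1  2  3  4  4  4
 c  0  1  2  2  3  4  4  5

2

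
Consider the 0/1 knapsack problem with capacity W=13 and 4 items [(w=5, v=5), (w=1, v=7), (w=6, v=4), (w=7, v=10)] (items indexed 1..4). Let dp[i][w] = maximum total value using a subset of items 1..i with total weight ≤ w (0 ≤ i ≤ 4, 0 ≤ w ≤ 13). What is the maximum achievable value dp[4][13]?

i\w   0   1   2   3   4   5   6   7   8   9  10  11  12  13
  0   0   0   0   0   0   0   0   0   0   0   0   0   0   0
  1   0   0   0   0   0   5   5   5   5   5   5   5   5   5
  2   0   7   7   7   7   7  12  12  12  12  12  12  12  12
  3   0   7   7   7   7   7  12  12  12  12  12  12  16  16
  4   0   7   7   7   7   7  12  12  17  17  17  17  17  22

22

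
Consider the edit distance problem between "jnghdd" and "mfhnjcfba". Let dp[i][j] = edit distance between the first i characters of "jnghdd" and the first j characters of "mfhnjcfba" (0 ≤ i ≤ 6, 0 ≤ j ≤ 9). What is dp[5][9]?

8

   ''  m  f  h  n  j  c  f  b  a
''  0  1  2  3  4  5  6  7  8  9
 j  1  1  2  3  4  4  5  6  7  8
 n  2  2  2  3  3  4  5  6  7  8
 g  3  3  3  3  4  4  5  6  7  8
 h  4  4  4  3  4  5  5  6  7  8
 d  5  5  5  4  4  5  6  6  7  8
 d  6  6  6  5  5  5  6  7  7  8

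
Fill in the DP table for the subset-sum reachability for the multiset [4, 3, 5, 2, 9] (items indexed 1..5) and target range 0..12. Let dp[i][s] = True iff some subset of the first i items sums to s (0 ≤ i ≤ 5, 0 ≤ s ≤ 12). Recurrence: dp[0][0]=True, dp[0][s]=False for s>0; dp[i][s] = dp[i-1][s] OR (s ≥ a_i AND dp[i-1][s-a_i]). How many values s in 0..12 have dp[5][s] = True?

12

i\s   0   1   2   3   4   5   6   7   8   9  10  11  12
  0   T   F   F   F   F   F   F   F   F   F   F   F   F
  1   T   F   F   F   T   F   F   F   F   F   F   F   F
  2   T   F   F   T   T   F   F   T   F   F   F   F   F
  3   T   F   F   T   T   T   F   T   T   T   F   F   T
  4   T   F   T   T   T   T   T   T   T   T   T   T   T
  5   T   F   T   T   T   T   T   T   T   T   T   T   T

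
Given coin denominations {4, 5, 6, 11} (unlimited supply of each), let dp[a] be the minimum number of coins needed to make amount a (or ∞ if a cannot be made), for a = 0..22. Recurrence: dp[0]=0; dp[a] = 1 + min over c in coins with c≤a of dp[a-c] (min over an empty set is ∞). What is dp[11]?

1

 a  0  1  2  3  4  5  6  7  8  9 10 11 12 13 14 15 16 17 18 19 20 21 22
dp  0  -  -  -  1  1  1  -  2  2  2  1  2  3  3  2  2  2  3  3  3  3  2
(- denotes ∞ / unreachable)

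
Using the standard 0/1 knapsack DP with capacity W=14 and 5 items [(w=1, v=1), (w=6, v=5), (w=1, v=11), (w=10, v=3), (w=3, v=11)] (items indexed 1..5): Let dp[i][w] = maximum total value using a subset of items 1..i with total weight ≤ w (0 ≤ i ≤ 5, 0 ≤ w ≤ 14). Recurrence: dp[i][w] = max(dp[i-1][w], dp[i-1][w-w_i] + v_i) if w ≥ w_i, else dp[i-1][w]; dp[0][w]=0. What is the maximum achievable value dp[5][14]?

i\w   0   1   2   3   4   5   6   7   8   9  10  11  12  13  14
  0   0   0   0   0   0   0   0   0   0   0   0   0   0   0   0
  1   0   1   1   1   1   1   1   1   1   1   1   1   1   1   1
  2   0   1   1   1   1   1   5   6   6   6   6   6   6   6   6
  3   0  11  12  12  12  12  12  16  17  17  17  17  17  17  17
  4   0  11  12  12  12  12  12  16  17  17  17  17  17  17  17
  5   0  11  12  12  22  23  23  23  23  23  27  28  28  28  28

28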